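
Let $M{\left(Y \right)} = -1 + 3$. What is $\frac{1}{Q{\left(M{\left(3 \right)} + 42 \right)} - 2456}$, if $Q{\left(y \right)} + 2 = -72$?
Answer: $- \frac{1}{2530} \approx -0.00039526$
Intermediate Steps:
$M{\left(Y \right)} = 2$
$Q{\left(y \right)} = -74$ ($Q{\left(y \right)} = -2 - 72 = -74$)
$\frac{1}{Q{\left(M{\left(3 \right)} + 42 \right)} - 2456} = \frac{1}{-74 - 2456} = \frac{1}{-2530} = - \frac{1}{2530}$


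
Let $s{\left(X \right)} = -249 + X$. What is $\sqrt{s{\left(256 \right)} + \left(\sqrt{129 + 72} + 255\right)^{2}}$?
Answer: $\sqrt{65233 + 510 \sqrt{201}} \approx 269.19$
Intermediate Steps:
$\sqrt{s{\left(256 \right)} + \left(\sqrt{129 + 72} + 255\right)^{2}} = \sqrt{\left(-249 + 256\right) + \left(\sqrt{129 + 72} + 255\right)^{2}} = \sqrt{7 + \left(\sqrt{201} + 255\right)^{2}} = \sqrt{7 + \left(255 + \sqrt{201}\right)^{2}}$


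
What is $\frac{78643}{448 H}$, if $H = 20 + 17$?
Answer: $\frac{78643}{16576} \approx 4.7444$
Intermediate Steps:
$H = 37$
$\frac{78643}{448 H} = \frac{78643}{448 \cdot 37} = \frac{78643}{16576}$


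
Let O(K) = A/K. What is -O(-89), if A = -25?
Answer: -25/89 ≈ -0.28090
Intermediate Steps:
O(K) = -25/K
-O(-89) = -(-25)/(-89) = -(-25)*(-1)/89 = -1*25/89 = -25/89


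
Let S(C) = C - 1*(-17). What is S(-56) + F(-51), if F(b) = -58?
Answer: -97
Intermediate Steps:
S(C) = 17 + C (S(C) = C + 17 = 17 + C)
S(-56) + F(-51) = (17 - 56) - 58 = -39 - 58 = -97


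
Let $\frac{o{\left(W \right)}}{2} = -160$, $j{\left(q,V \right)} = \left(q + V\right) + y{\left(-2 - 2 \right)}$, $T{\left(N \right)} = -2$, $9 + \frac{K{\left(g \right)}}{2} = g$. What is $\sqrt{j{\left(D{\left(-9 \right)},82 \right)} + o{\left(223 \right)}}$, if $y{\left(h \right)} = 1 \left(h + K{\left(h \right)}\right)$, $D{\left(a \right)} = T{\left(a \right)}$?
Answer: $3 i \sqrt{30} \approx 16.432 i$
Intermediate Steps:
$K{\left(g \right)} = -18 + 2 g$
$D{\left(a \right)} = -2$
$y{\left(h \right)} = -18 + 3 h$ ($y{\left(h \right)} = 1 \left(h + \left(-18 + 2 h\right)\right) = 1 \left(-18 + 3 h\right) = -18 + 3 h$)
$j{\left(q,V \right)} = -30 + V + q$ ($j{\left(q,V \right)} = \left(q + V\right) - \left(18 - 3 \left(-2 - 2\right)\right) = \left(V + q\right) + \left(-18 + 3 \left(-4\right)\right) = \left(V + q\right) - 30 = -30 + V + q$)
$o{\left(W \right)} = -320$ ($o{\left(W \right)} = 2 \left(-160\right) = -320$)
$\sqrt{j{\left(D{\left(-9 \right)},82 \right)} + o{\left(223 \right)}} = \sqrt{\left(-30 + 82 - 2\right) - 320} = \sqrt{50 - 320} = \sqrt{-270} = 3 i \sqrt{30}$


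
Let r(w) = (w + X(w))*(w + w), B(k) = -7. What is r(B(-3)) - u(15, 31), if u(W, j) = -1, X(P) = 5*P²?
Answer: -3331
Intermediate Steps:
r(w) = 2*w*(w + 5*w²) (r(w) = (w + 5*w²)*(w + w) = (w + 5*w²)*(2*w) = 2*w*(w + 5*w²))
r(B(-3)) - u(15, 31) = (-7)²*(2 + 10*(-7)) - 1*(-1) = 49*(2 - 70) + 1 = 49*(-68) + 1 = -3332 + 1 = -3331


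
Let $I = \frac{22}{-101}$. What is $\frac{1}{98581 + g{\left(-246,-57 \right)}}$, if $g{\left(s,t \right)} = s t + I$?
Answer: $\frac{101}{11372881} \approx 8.8808 \cdot 10^{-6}$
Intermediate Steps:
$I = - \frac{22}{101}$ ($I = 22 \left(- \frac{1}{101}\right) = - \frac{22}{101} \approx -0.21782$)
$g{\left(s,t \right)} = - \frac{22}{101} + s t$ ($g{\left(s,t \right)} = s t - \frac{22}{101} = - \frac{22}{101} + s t$)
$\frac{1}{98581 + g{\left(-246,-57 \right)}} = \frac{1}{98581 - - \frac{1416200}{101}} = \frac{1}{98581 + \left(- \frac{22}{101} + 14022\right)} = \frac{1}{98581 + \frac{1416200}{101}} = \frac{1}{\frac{11372881}{101}} = \frac{101}{11372881}$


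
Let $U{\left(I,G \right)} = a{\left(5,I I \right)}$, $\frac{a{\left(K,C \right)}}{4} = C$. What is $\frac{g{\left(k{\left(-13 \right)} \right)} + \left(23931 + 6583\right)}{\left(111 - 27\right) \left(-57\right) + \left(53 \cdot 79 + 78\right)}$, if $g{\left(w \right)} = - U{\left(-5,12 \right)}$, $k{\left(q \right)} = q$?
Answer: $- \frac{30414}{523} \approx -58.153$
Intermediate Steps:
$a{\left(K,C \right)} = 4 C$
$U{\left(I,G \right)} = 4 I^{2}$ ($U{\left(I,G \right)} = 4 I I = 4 I^{2}$)
$g{\left(w \right)} = -100$ ($g{\left(w \right)} = - 4 \left(-5\right)^{2} = - 4 \cdot 25 = \left(-1\right) 100 = -100$)
$\frac{g{\left(k{\left(-13 \right)} \right)} + \left(23931 + 6583\right)}{\left(111 - 27\right) \left(-57\right) + \left(53 \cdot 79 + 78\right)} = \frac{-100 + \left(23931 + 6583\right)}{\left(111 - 27\right) \left(-57\right) + \left(53 \cdot 79 + 78\right)} = \frac{-100 + 30514}{84 \left(-57\right) + \left(4187 + 78\right)} = \frac{30414}{-4788 + 4265} = \frac{30414}{-523} = 30414 \left(- \frac{1}{523}\right) = - \frac{30414}{523}$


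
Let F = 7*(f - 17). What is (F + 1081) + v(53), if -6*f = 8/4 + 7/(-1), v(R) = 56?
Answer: 6143/6 ≈ 1023.8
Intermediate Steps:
f = ⅚ (f = -(8/4 + 7/(-1))/6 = -(8*(¼) + 7*(-1))/6 = -(2 - 7)/6 = -⅙*(-5) = ⅚ ≈ 0.83333)
F = -679/6 (F = 7*(⅚ - 17) = 7*(-97/6) = -679/6 ≈ -113.17)
(F + 1081) + v(53) = (-679/6 + 1081) + 56 = 5807/6 + 56 = 6143/6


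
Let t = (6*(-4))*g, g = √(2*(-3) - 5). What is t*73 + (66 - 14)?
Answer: 52 - 1752*I*√11 ≈ 52.0 - 5810.7*I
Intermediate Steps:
g = I*√11 (g = √(-6 - 5) = √(-11) = I*√11 ≈ 3.3166*I)
t = -24*I*√11 (t = (6*(-4))*(I*√11) = -24*I*√11 ≈ -79.599*I)
t*73 + (66 - 14) = -24*I*√11*73 + (66 - 14) = -1752*I*√11 + 52 = 52 - 1752*I*√11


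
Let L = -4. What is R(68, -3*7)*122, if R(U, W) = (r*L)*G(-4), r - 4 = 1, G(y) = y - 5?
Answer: 21960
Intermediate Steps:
G(y) = -5 + y
r = 5 (r = 4 + 1 = 5)
R(U, W) = 180 (R(U, W) = (5*(-4))*(-5 - 4) = -20*(-9) = 180)
R(68, -3*7)*122 = 180*122 = 21960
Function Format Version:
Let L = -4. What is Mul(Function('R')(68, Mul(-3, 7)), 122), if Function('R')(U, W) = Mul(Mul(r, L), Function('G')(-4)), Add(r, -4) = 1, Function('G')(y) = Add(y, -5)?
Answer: 21960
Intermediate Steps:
Function('G')(y) = Add(-5, y)
r = 5 (r = Add(4, 1) = 5)
Function('R')(U, W) = 180 (Function('R')(U, W) = Mul(Mul(5, -4), Add(-5, -4)) = Mul(-20, -9) = 180)
Mul(Function('R')(68, Mul(-3, 7)), 122) = Mul(180, 122) = 21960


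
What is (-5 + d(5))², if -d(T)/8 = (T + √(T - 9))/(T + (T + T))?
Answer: 1441/25 + 736*I/45 ≈ 57.64 + 16.356*I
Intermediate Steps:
d(T) = -8*(T + √(-9 + T))/(3*T) (d(T) = -8*(T + √(T - 9))/(T + (T + T)) = -8*(T + √(-9 + T))/(T + 2*T) = -8*(T + √(-9 + T))/(3*T))
(-5 + d(5))² = (-5 + (8/3)*(-1*5 - √(-9 + 5))/5)² = (-5 + (8/3)*(⅕)*(-5 - √(-4)))² = (-5 + (8/3)*(⅕)*(-5 - 2*I))² = (-5 + (-8/3 - 16*I/15))² = (-23/3 - 16*I/15)²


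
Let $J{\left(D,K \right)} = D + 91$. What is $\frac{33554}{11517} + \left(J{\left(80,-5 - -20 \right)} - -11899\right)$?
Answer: $\frac{139043744}{11517} \approx 12073.0$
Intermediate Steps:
$J{\left(D,K \right)} = 91 + D$
$\frac{33554}{11517} + \left(J{\left(80,-5 - -20 \right)} - -11899\right) = \frac{33554}{11517} + \left(\left(91 + 80\right) - -11899\right) = 33554 \cdot \frac{1}{11517} + \left(171 + 11899\right) = \frac{33554}{11517} + 12070 = \frac{139043744}{11517}$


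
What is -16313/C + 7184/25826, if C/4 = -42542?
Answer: 821893225/2197379384 ≈ 0.37403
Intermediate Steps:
C = -170168 (C = 4*(-42542) = -170168)
-16313/C + 7184/25826 = -16313/(-170168) + 7184/25826 = -16313*(-1/170168) + 7184*(1/25826) = 16313/170168 + 3592/12913 = 821893225/2197379384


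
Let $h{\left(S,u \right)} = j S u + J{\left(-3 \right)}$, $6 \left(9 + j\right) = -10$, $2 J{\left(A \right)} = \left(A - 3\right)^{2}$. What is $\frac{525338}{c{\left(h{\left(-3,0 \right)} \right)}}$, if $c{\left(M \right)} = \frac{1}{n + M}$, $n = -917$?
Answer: $-472278862$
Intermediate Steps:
$J{\left(A \right)} = \frac{\left(-3 + A\right)^{2}}{2}$ ($J{\left(A \right)} = \frac{\left(A - 3\right)^{2}}{2} = \frac{\left(-3 + A\right)^{2}}{2}$)
$j = - \frac{32}{3}$ ($j = -9 + \frac{1}{6} \left(-10\right) = -9 - \frac{5}{3} = - \frac{32}{3} \approx -10.667$)
$h{\left(S,u \right)} = 18 - \frac{32 S u}{3}$ ($h{\left(S,u \right)} = - \frac{32 S}{3} u + \frac{\left(-3 - 3\right)^{2}}{2} = - \frac{32 S u}{3} + \frac{\left(-6\right)^{2}}{2} = - \frac{32 S u}{3} + \frac{1}{2} \cdot 36 = - \frac{32 S u}{3} + 18 = 18 - \frac{32 S u}{3}$)
$c{\left(M \right)} = \frac{1}{-917 + M}$
$\frac{525338}{c{\left(h{\left(-3,0 \right)} \right)}} = \frac{525338}{\frac{1}{-917 + \left(18 - \left(-32\right) 0\right)}} = \frac{525338}{\frac{1}{-917 + \left(18 + 0\right)}} = \frac{525338}{\frac{1}{-917 + 18}} = \frac{525338}{\frac{1}{-899}} = \frac{525338}{- \frac{1}{899}} = 525338 \left(-899\right) = -472278862$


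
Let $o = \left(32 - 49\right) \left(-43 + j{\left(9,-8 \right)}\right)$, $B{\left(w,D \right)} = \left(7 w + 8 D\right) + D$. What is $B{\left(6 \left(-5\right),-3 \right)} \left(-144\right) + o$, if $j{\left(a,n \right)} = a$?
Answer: $34706$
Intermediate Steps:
$B{\left(w,D \right)} = 7 w + 9 D$
$o = 578$ ($o = \left(32 - 49\right) \left(-43 + 9\right) = \left(-17\right) \left(-34\right) = 578$)
$B{\left(6 \left(-5\right),-3 \right)} \left(-144\right) + o = \left(7 \cdot 6 \left(-5\right) + 9 \left(-3\right)\right) \left(-144\right) + 578 = \left(7 \left(-30\right) - 27\right) \left(-144\right) + 578 = \left(-210 - 27\right) \left(-144\right) + 578 = \left(-237\right) \left(-144\right) + 578 = 34128 + 578 = 34706$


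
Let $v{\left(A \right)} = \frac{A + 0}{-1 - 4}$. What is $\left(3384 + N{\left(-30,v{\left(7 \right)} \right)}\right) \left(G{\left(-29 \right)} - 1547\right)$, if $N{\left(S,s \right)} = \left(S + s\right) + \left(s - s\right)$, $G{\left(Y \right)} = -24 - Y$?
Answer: $- \frac{25848546}{5} \approx -5.1697 \cdot 10^{6}$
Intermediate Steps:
$v{\left(A \right)} = - \frac{A}{5}$ ($v{\left(A \right)} = \frac{A}{-5} = A \left(- \frac{1}{5}\right) = - \frac{A}{5}$)
$N{\left(S,s \right)} = S + s$ ($N{\left(S,s \right)} = \left(S + s\right) + 0 = S + s$)
$\left(3384 + N{\left(-30,v{\left(7 \right)} \right)}\right) \left(G{\left(-29 \right)} - 1547\right) = \left(3384 - \frac{157}{5}\right) \left(\left(-24 - -29\right) - 1547\right) = \left(3384 - \frac{157}{5}\right) \left(\left(-24 + 29\right) - 1547\right) = \left(3384 - \frac{157}{5}\right) \left(5 - 1547\right) = \frac{16763}{5} \left(-1542\right) = - \frac{25848546}{5}$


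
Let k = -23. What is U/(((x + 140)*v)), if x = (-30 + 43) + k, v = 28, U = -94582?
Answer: -47291/1820 ≈ -25.984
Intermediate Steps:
x = -10 (x = (-30 + 43) - 23 = 13 - 23 = -10)
U/(((x + 140)*v)) = -94582*1/(28*(-10 + 140)) = -94582/(130*28) = -94582/3640 = -94582*1/3640 = -47291/1820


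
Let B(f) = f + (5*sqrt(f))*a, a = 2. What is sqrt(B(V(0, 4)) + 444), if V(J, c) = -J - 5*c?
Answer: 2*sqrt(106 + 5*I*sqrt(5)) ≈ 20.62 + 1.0844*I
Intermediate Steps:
B(f) = f + 10*sqrt(f) (B(f) = f + (5*sqrt(f))*2 = f + 10*sqrt(f))
sqrt(B(V(0, 4)) + 444) = sqrt(((-1*0 - 5*4) + 10*sqrt(-1*0 - 5*4)) + 444) = sqrt(((0 - 20) + 10*sqrt(0 - 20)) + 444) = sqrt((-20 + 10*sqrt(-20)) + 444) = sqrt((-20 + 10*(2*I*sqrt(5))) + 444) = sqrt((-20 + 20*I*sqrt(5)) + 444) = sqrt(424 + 20*I*sqrt(5))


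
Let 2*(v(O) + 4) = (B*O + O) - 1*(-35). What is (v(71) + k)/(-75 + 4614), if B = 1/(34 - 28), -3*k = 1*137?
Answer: 37/18156 ≈ 0.0020379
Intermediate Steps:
k = -137/3 ≈ -45.667
B = ⅙ (B = 1/6 = ⅙ ≈ 0.16667)
v(O) = 27/2 + 7*O/12 (v(O) = -4 + ((O/6 + O) - 1*(-35))/2 = -4 + (7*O/6 + 35)/2 = -4 + (35 + 7*O/6)/2 = -4 + (35/2 + 7*O/12) = 27/2 + 7*O/12)
(v(71) + k)/(-75 + 4614) = ((27/2 + (7/12)*71) - 137/3)/(-75 + 4614) = ((27/2 + 497/12) - 137/3)/4539 = (659/12 - 137/3)*(1/4539) = (37/4)*(1/4539) = 37/18156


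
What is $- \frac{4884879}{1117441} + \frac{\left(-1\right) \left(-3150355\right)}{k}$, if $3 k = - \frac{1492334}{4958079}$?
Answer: $- \frac{52362316916754536121}{1667595197294} \approx -3.14 \cdot 10^{7}$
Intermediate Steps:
$k = - \frac{1492334}{14874237}$ ($k = \frac{\left(-1492334\right) \frac{1}{4958079}}{3} = \frac{1}{3} \left(- \frac{1492334}{4958079}\right) = - \frac{1492334}{14874237} \approx -0.10033$)
$- \frac{4884879}{1117441} + \frac{\left(-1\right) \left(-3150355\right)}{k} = - \frac{4884879}{1117441} + \frac{\left(-1\right) \left(-3150355\right)}{- \frac{1492334}{14874237}} = \left(-4884879\right) \frac{1}{1117441} + 3150355 \left(- \frac{14874237}{1492334}\right) = - \frac{4884879}{1117441} - \frac{46859126904135}{1492334} = - \frac{52362316916754536121}{1667595197294}$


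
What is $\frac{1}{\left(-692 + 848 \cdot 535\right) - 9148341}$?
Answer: $- \frac{1}{8695353} \approx -1.15 \cdot 10^{-7}$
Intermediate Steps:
$\frac{1}{\left(-692 + 848 \cdot 535\right) - 9148341} = \frac{1}{\left(-692 + 453680\right) - 9148341} = \frac{1}{452988 - 9148341} = \frac{1}{-8695353} = - \frac{1}{8695353}$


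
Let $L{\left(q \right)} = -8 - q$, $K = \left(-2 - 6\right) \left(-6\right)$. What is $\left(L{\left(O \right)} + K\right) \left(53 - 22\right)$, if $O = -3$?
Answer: $1333$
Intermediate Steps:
$K = 48$ ($K = \left(-8\right) \left(-6\right) = 48$)
$\left(L{\left(O \right)} + K\right) \left(53 - 22\right) = \left(\left(-8 - -3\right) + 48\right) \left(53 - 22\right) = \left(\left(-8 + 3\right) + 48\right) 31 = \left(-5 + 48\right) 31 = 43 \cdot 31 = 1333$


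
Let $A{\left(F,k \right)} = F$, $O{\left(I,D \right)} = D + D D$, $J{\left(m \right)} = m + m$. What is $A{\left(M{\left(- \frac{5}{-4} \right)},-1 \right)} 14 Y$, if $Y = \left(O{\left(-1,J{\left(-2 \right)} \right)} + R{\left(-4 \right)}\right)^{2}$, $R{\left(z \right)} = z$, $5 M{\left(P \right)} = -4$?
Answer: $- \frac{3584}{5} \approx -716.8$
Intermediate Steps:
$M{\left(P \right)} = - \frac{4}{5}$ ($M{\left(P \right)} = \frac{1}{5} \left(-4\right) = - \frac{4}{5}$)
$J{\left(m \right)} = 2 m$
$O{\left(I,D \right)} = D + D^{2}$
$Y = 64$ ($Y = \left(2 \left(-2\right) \left(1 + 2 \left(-2\right)\right) - 4\right)^{2} = \left(- 4 \left(1 - 4\right) - 4\right)^{2} = \left(\left(-4\right) \left(-3\right) - 4\right)^{2} = \left(12 - 4\right)^{2} = 8^{2} = 64$)
$A{\left(M{\left(- \frac{5}{-4} \right)},-1 \right)} 14 Y = \left(- \frac{4}{5}\right) 14 \cdot 64 = \left(- \frac{56}{5}\right) 64 = - \frac{3584}{5}$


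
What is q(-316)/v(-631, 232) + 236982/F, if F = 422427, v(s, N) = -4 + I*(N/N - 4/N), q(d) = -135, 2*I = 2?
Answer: 223271684/4928315 ≈ 45.304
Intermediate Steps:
I = 1 (I = (½)*2 = 1)
v(s, N) = -3 - 4/N (v(s, N) = -4 + 1*(N/N - 4/N) = -4 + 1*(1 - 4/N) = -4 + (1 - 4/N) = -3 - 4/N)
q(-316)/v(-631, 232) + 236982/F = -135/(-3 - 4/232) + 236982/422427 = -135/(-3 - 4*1/232) + 236982*(1/422427) = -135/(-3 - 1/58) + 78994/140809 = -135/(-175/58) + 78994/140809 = -135*(-58/175) + 78994/140809 = 1566/35 + 78994/140809 = 223271684/4928315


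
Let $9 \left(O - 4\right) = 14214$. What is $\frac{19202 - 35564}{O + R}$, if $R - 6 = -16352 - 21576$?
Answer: $\frac{24543}{54508} \approx 0.45026$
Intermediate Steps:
$O = \frac{4750}{3}$ ($O = 4 + \frac{1}{9} \cdot 14214 = 4 + \frac{4738}{3} = \frac{4750}{3} \approx 1583.3$)
$R = -37922$ ($R = 6 - 37928 = -37922$)
$\frac{19202 - 35564}{O + R} = \frac{19202 - 35564}{\frac{4750}{3} - 37922} = - \frac{16362}{- \frac{109016}{3}} = \left(-16362\right) \left(- \frac{3}{109016}\right) = \frac{24543}{54508}$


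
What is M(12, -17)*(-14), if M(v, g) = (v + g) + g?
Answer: 308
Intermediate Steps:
M(v, g) = v + 2*g (M(v, g) = (g + v) + g = v + 2*g)
M(12, -17)*(-14) = (12 + 2*(-17))*(-14) = (12 - 34)*(-14) = -22*(-14) = 308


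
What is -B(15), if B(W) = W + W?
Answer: -30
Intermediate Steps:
B(W) = 2*W
-B(15) = -2*15 = -1*30 = -30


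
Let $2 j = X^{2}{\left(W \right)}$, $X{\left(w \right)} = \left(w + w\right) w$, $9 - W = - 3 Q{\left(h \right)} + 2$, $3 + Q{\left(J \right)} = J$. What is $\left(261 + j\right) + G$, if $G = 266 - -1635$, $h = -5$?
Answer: $169204$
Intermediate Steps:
$Q{\left(J \right)} = -3 + J$
$G = 1901$ ($G = 266 + 1635 = 1901$)
$W = -17$ ($W = 9 - \left(- 3 \left(-3 - 5\right) + 2\right) = 9 - \left(\left(-3\right) \left(-8\right) + 2\right) = 9 - \left(24 + 2\right) = 9 - 26 = -17$)
$X{\left(w \right)} = 2 w^{2}$ ($X{\left(w \right)} = 2 w w = 2 w^{2}$)
$j = 167042$ ($j = \frac{\left(2 \left(-17\right)^{2}\right)^{2}}{2} = \frac{\left(2 \cdot 289\right)^{2}}{2} = \frac{578^{2}}{2} = \frac{1}{2} \cdot 334084 = 167042$)
$\left(261 + j\right) + G = \left(261 + 167042\right) + 1901 = 167303 + 1901 = 169204$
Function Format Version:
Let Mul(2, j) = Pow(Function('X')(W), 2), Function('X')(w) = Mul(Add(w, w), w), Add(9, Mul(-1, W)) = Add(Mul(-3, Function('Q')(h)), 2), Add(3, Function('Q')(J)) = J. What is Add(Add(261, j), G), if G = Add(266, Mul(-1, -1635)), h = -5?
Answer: 169204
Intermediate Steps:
Function('Q')(J) = Add(-3, J)
G = 1901 (G = Add(266, 1635) = 1901)
W = -17 (W = Add(9, Mul(-1, Add(Mul(-3, Add(-3, -5)), 2))) = Add(9, Mul(-1, Add(Mul(-3, -8), 2))) = Add(9, Mul(-1, Add(24, 2))) = Add(9, Mul(-1, 26)) = Add(9, -26) = -17)
Function('X')(w) = Mul(2, Pow(w, 2)) (Function('X')(w) = Mul(Mul(2, w), w) = Mul(2, Pow(w, 2)))
j = 167042 (j = Mul(Rational(1, 2), Pow(Mul(2, Pow(-17, 2)), 2)) = Mul(Rational(1, 2), Pow(Mul(2, 289), 2)) = Mul(Rational(1, 2), Pow(578, 2)) = Mul(Rational(1, 2), 334084) = 167042)
Add(Add(261, j), G) = Add(Add(261, 167042), 1901) = Add(167303, 1901) = 169204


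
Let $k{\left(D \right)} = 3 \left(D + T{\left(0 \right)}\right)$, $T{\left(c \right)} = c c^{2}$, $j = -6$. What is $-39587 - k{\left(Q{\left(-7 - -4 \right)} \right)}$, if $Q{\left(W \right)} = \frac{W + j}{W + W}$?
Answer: $- \frac{79183}{2} \approx -39592.0$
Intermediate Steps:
$T{\left(c \right)} = c^{3}$
$Q{\left(W \right)} = \frac{-6 + W}{2 W}$ ($Q{\left(W \right)} = \frac{W - 6}{W + W} = \frac{-6 + W}{2 W}$)
$k{\left(D \right)} = 3 D$ ($k{\left(D \right)} = 3 \left(D + 0^{3}\right) = 3 \left(D + 0\right) = 3 D$)
$-39587 - k{\left(Q{\left(-7 - -4 \right)} \right)} = -39587 - 3 \frac{-6 - 3}{2 \left(-7 - -4\right)} = -39587 - 3 \frac{-6 + \left(-7 + 4\right)}{2 \left(-7 + 4\right)} = -39587 - 3 \frac{-6 - 3}{2 \left(-3\right)} = -39587 - 3 \cdot \frac{1}{2} \left(- \frac{1}{3}\right) \left(-9\right) = -39587 - 3 \cdot \frac{3}{2} = -39587 - \frac{9}{2} = - \frac{79183}{2}$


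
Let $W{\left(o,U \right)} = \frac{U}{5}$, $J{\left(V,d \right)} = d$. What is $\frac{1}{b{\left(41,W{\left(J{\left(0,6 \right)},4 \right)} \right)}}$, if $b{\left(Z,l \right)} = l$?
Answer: $\frac{5}{4} \approx 1.25$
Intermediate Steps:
$W{\left(o,U \right)} = \frac{U}{5}$ ($W{\left(o,U \right)} = U \frac{1}{5} = \frac{U}{5}$)
$\frac{1}{b{\left(41,W{\left(J{\left(0,6 \right)},4 \right)} \right)}} = \frac{1}{\frac{1}{5} \cdot 4} = \frac{1}{\frac{4}{5}} = \frac{5}{4}$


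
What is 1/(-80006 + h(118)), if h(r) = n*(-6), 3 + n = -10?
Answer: -1/79928 ≈ -1.2511e-5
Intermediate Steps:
n = -13 (n = -3 - 10 = -13)
h(r) = 78 (h(r) = -13*(-6) = 78)
1/(-80006 + h(118)) = 1/(-80006 + 78) = 1/(-79928) = -1/79928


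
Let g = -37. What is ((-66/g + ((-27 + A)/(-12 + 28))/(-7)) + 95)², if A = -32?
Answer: 162614595025/17172736 ≈ 9469.3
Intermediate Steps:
((-66/g + ((-27 + A)/(-12 + 28))/(-7)) + 95)² = ((-66/(-37) + ((-27 - 32)/(-12 + 28))/(-7)) + 95)² = ((-66*(-1/37) - 59/16*(-⅐)) + 95)² = ((66/37 - 59*1/16*(-⅐)) + 95)² = ((66/37 - 59/16*(-⅐)) + 95)² = ((66/37 + 59/112) + 95)² = (9575/4144 + 95)² = (403255/4144)² = 162614595025/17172736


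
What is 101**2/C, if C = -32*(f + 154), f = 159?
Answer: -10201/10016 ≈ -1.0185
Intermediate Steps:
C = -10016 (C = -32*(159 + 154) = -32*313 = -10016)
101**2/C = 101**2/(-10016) = 10201*(-1/10016) = -10201/10016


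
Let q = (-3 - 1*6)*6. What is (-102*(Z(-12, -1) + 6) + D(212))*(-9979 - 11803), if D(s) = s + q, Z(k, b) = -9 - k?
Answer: 16554320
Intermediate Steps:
q = -54 (q = (-3 - 6)*6 = -9*6 = -54)
D(s) = -54 + s (D(s) = s - 54 = -54 + s)
(-102*(Z(-12, -1) + 6) + D(212))*(-9979 - 11803) = (-102*((-9 - 1*(-12)) + 6) + (-54 + 212))*(-9979 - 11803) = (-102*((-9 + 12) + 6) + 158)*(-21782) = (-102*(3 + 6) + 158)*(-21782) = (-102*9 + 158)*(-21782) = (-918 + 158)*(-21782) = -760*(-21782) = 16554320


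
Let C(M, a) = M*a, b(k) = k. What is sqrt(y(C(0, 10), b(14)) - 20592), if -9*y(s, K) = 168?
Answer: 2*I*sqrt(46374)/3 ≈ 143.56*I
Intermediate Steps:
y(s, K) = -56/3 (y(s, K) = -1/9*168 = -56/3)
sqrt(y(C(0, 10), b(14)) - 20592) = sqrt(-56/3 - 20592) = sqrt(-61832/3) = 2*I*sqrt(46374)/3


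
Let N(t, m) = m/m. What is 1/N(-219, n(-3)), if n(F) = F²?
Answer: 1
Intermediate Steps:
N(t, m) = 1
1/N(-219, n(-3)) = 1/1 = 1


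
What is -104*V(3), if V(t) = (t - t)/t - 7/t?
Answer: 728/3 ≈ 242.67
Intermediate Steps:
V(t) = -7/t (V(t) = 0/t - 7/t = 0 - 7/t = -7/t)
-104*V(3) = -(-728)/3 = -104*(-7/3) = 728/3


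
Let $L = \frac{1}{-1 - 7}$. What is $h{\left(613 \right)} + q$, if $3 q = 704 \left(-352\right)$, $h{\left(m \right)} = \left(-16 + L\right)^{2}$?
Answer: $- \frac{15809789}{192} \approx -82343.0$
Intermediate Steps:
$L = - \frac{1}{8}$ ($L = \frac{1}{-8} = - \frac{1}{8} \approx -0.125$)
$h{\left(m \right)} = \frac{16641}{64}$ ($h{\left(m \right)} = \left(-16 - \frac{1}{8}\right)^{2} = \left(- \frac{129}{8}\right)^{2} = \frac{16641}{64}$)
$q = - \frac{247808}{3}$ ($q = \frac{704 \left(-352\right)}{3} = \frac{1}{3} \left(-247808\right) = - \frac{247808}{3} \approx -82603.0$)
$h{\left(613 \right)} + q = \frac{16641}{64} - \frac{247808}{3} = - \frac{15809789}{192}$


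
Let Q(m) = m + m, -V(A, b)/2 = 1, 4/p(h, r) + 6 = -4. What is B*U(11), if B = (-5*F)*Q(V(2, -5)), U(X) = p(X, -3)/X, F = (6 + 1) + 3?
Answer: -80/11 ≈ -7.2727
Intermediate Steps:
p(h, r) = -⅖ (p(h, r) = 4/(-6 - 4) = 4/(-10) = 4*(-⅒) = -⅖)
V(A, b) = -2 (V(A, b) = -2*1 = -2)
Q(m) = 2*m
F = 10 (F = 7 + 3 = 10)
U(X) = -2/(5*X)
B = 200 (B = (-5*10)*(2*(-2)) = -50*(-4) = 200)
B*U(11) = 200*(-⅖/11) = 200*(-⅖*1/11) = 200*(-2/55) = -80/11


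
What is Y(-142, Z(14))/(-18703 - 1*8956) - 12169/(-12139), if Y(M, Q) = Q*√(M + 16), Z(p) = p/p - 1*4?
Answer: 12169/12139 + 9*I*√14/27659 ≈ 1.0025 + 0.0012175*I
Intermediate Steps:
Z(p) = -3 (Z(p) = 1 - 4 = -3)
Y(M, Q) = Q*√(16 + M)
Y(-142, Z(14))/(-18703 - 1*8956) - 12169/(-12139) = (-3*√(16 - 142))/(-18703 - 1*8956) - 12169/(-12139) = (-9*I*√14)/(-18703 - 8956) - 12169*(-1/12139) = -9*I*√14/(-27659) + 12169/12139 = -9*I*√14*(-1/27659) + 12169/12139 = 9*I*√14/27659 + 12169/12139 = 12169/12139 + 9*I*√14/27659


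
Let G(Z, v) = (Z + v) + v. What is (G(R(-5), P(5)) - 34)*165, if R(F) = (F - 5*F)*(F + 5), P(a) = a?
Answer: -3960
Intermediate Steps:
R(F) = -4*F*(5 + F) (R(F) = (-4*F)*(5 + F) = -4*F*(5 + F))
G(Z, v) = Z + 2*v
(G(R(-5), P(5)) - 34)*165 = ((-4*(-5)*(5 - 5) + 2*5) - 34)*165 = ((-4*(-5)*0 + 10) - 34)*165 = ((0 + 10) - 34)*165 = (10 - 34)*165 = -24*165 = -3960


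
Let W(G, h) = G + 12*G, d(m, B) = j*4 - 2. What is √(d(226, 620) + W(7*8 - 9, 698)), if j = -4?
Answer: √593 ≈ 24.352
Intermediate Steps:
d(m, B) = -18 (d(m, B) = -4*4 - 2 = -16 - 2 = -18)
W(G, h) = 13*G
√(d(226, 620) + W(7*8 - 9, 698)) = √(-18 + 13*(7*8 - 9)) = √(-18 + 13*(56 - 9)) = √(-18 + 13*47) = √(-18 + 611) = √593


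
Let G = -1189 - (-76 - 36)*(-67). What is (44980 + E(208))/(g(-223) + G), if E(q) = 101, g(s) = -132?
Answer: -45081/8825 ≈ -5.1083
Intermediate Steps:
G = -8693 (G = -1189 - (-112)*(-67) = -1189 - 1*7504 = -1189 - 7504 = -8693)
(44980 + E(208))/(g(-223) + G) = (44980 + 101)/(-132 - 8693) = 45081/(-8825) = 45081*(-1/8825) = -45081/8825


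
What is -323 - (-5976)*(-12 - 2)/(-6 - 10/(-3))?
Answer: 31051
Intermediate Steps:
-323 - (-5976)*(-12 - 2)/(-6 - 10/(-3)) = -323 - (-5976)*(-14/(-6 - 10*(-⅓))) = -323 - (-5976)*(-14/(-6 + 10/3)) = -323 - (-5976)*(-14/(-8/3)) = -323 - (-5976)*(-14*(-3/8)) = -323 - (-5976)*21/4 = -323 - 498*(-63) = -323 + 31374 = 31051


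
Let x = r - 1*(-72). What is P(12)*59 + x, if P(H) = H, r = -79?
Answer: 701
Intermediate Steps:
x = -7 (x = -79 - 1*(-72) = -79 + 72 = -7)
P(12)*59 + x = 12*59 - 7 = 708 - 7 = 701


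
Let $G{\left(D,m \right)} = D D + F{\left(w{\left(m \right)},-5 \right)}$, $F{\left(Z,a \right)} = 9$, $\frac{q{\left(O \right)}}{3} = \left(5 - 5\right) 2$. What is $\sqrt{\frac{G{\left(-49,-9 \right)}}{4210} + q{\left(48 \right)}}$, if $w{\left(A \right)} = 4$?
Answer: $\frac{\sqrt{101461}}{421} \approx 0.7566$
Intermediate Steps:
$q{\left(O \right)} = 0$ ($q{\left(O \right)} = 3 \left(5 - 5\right) 2 = 3 \cdot 0 \cdot 2 = 3 \cdot 0 = 0$)
$G{\left(D,m \right)} = 9 + D^{2}$ ($G{\left(D,m \right)} = D D + 9 = D^{2} + 9 = 9 + D^{2}$)
$\sqrt{\frac{G{\left(-49,-9 \right)}}{4210} + q{\left(48 \right)}} = \sqrt{\frac{9 + \left(-49\right)^{2}}{4210} + 0} = \sqrt{\left(9 + 2401\right) \frac{1}{4210} + 0} = \sqrt{2410 \cdot \frac{1}{4210} + 0} = \sqrt{\frac{241}{421} + 0} = \sqrt{\frac{241}{421}} = \frac{\sqrt{101461}}{421}$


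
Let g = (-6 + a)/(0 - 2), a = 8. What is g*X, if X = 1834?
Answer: -1834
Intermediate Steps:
g = -1 (g = (-6 + 8)/(0 - 2) = 2/(-2) = 2*(-1/2) = -1)
g*X = -1*1834 = -1834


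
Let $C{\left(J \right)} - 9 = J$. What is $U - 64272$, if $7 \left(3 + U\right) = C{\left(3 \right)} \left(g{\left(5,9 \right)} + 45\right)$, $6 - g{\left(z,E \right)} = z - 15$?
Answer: $- \frac{449193}{7} \approx -64170.0$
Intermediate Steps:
$C{\left(J \right)} = 9 + J$
$g{\left(z,E \right)} = 21 - z$ ($g{\left(z,E \right)} = 6 - \left(z - 15\right) = 6 - \left(-15 + z\right) = 21 - z$)
$U = \frac{711}{7}$ ($U = -3 + \frac{\left(9 + 3\right) \left(\left(21 - 5\right) + 45\right)}{7} = -3 + \frac{12 \left(\left(21 - 5\right) + 45\right)}{7} = -3 + \frac{12 \left(16 + 45\right)}{7} = -3 + \frac{12 \cdot 61}{7} = -3 + \frac{1}{7} \cdot 732 = -3 + \frac{732}{7} = \frac{711}{7} \approx 101.57$)
$U - 64272 = \frac{711}{7} - 64272 = - \frac{449193}{7}$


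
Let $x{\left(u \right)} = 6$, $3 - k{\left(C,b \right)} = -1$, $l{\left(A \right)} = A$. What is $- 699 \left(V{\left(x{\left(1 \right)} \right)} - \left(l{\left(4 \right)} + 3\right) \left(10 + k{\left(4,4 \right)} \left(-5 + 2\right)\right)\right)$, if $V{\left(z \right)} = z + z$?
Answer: $-18174$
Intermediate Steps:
$k{\left(C,b \right)} = 4$ ($k{\left(C,b \right)} = 3 - -1 = 3 + 1 = 4$)
$V{\left(z \right)} = 2 z$
$- 699 \left(V{\left(x{\left(1 \right)} \right)} - \left(l{\left(4 \right)} + 3\right) \left(10 + k{\left(4,4 \right)} \left(-5 + 2\right)\right)\right) = - 699 \left(2 \cdot 6 - \left(4 + 3\right) \left(10 + 4 \left(-5 + 2\right)\right)\right) = - 699 \left(12 - 7 \left(10 + 4 \left(-3\right)\right)\right) = - 699 \left(12 - 7 \left(10 - 12\right)\right) = - 699 \left(12 - 7 \left(-2\right)\right) = - 699 \left(12 - -14\right) = - 699 \left(12 + 14\right) = \left(-699\right) 26 = -18174$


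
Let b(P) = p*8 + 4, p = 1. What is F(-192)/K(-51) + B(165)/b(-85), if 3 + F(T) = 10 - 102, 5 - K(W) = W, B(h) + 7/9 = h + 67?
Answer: 26569/1512 ≈ 17.572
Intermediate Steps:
B(h) = 596/9 + h (B(h) = -7/9 + (h + 67) = -7/9 + (67 + h) = 596/9 + h)
K(W) = 5 - W
b(P) = 12 (b(P) = 1*8 + 4 = 8 + 4 = 12)
F(T) = -95 (F(T) = -3 + (10 - 102) = -3 - 92 = -95)
F(-192)/K(-51) + B(165)/b(-85) = -95/(5 - 1*(-51)) + (596/9 + 165)/12 = -95/(5 + 51) + (2081/9)*(1/12) = -95/56 + 2081/108 = 26569/1512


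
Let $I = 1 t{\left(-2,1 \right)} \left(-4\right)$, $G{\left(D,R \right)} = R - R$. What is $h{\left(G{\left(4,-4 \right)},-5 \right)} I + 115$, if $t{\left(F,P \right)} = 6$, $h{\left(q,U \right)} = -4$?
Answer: $211$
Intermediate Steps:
$G{\left(D,R \right)} = 0$
$I = -24$ ($I = 1 \cdot 6 \left(-4\right) = 6 \left(-4\right) = -24$)
$h{\left(G{\left(4,-4 \right)},-5 \right)} I + 115 = \left(-4\right) \left(-24\right) + 115 = 96 + 115 = 211$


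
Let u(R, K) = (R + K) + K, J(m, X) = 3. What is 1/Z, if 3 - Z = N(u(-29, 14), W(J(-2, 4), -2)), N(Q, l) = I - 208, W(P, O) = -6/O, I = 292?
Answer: -1/81 ≈ -0.012346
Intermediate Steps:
u(R, K) = R + 2*K (u(R, K) = (K + R) + K = R + 2*K)
N(Q, l) = 84 (N(Q, l) = 292 - 208 = 84)
Z = -81 (Z = 3 - 1*84 = 3 - 84 = -81)
1/Z = 1/(-81) = -1/81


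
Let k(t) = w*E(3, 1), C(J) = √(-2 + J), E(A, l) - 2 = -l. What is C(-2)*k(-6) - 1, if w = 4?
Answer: -1 + 8*I ≈ -1.0 + 8.0*I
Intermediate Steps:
E(A, l) = 2 - l
k(t) = 4 (k(t) = 4*(2 - 1*1) = 4*(2 - 1) = 4*1 = 4)
C(-2)*k(-6) - 1 = √(-2 - 2)*4 - 1 = √(-4)*4 - 1 = (2*I)*4 - 1 = 8*I - 1 = -1 + 8*I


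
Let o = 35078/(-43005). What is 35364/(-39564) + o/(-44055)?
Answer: -265867959679/297449888175 ≈ -0.89382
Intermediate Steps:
o = -35078/43005 (o = 35078*(-1/43005) = -35078/43005 ≈ -0.81567)
35364/(-39564) + o/(-44055) = 35364/(-39564) - 35078/43005/(-44055) = 35364*(-1/39564) - 35078/43005*(-1/44055) = -421/471 + 35078/1894585275 = -265867959679/297449888175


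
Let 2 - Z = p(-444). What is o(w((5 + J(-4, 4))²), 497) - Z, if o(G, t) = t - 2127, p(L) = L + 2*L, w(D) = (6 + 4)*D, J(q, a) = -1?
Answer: -2964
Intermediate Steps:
w(D) = 10*D
p(L) = 3*L
o(G, t) = -2127 + t
Z = 1334 (Z = 2 - 3*(-444) = 2 - 1*(-1332) = 2 + 1332 = 1334)
o(w((5 + J(-4, 4))²), 497) - Z = (-2127 + 497) - 1*1334 = -1630 - 1334 = -2964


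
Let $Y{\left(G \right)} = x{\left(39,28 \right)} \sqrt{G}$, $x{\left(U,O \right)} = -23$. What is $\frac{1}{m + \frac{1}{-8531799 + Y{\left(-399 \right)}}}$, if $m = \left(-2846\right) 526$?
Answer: $\frac{- 23 \sqrt{399} + 8531799 i}{- 12772068975805 i + 34430908 \sqrt{399}} \approx -6.68 \cdot 10^{-7}$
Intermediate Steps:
$m = -1496996$
$Y{\left(G \right)} = - 23 \sqrt{G}$
$\frac{1}{m + \frac{1}{-8531799 + Y{\left(-399 \right)}}} = \frac{1}{-1496996 + \frac{1}{-8531799 - 23 \sqrt{-399}}} = \frac{1}{-1496996 + \frac{1}{-8531799 - 23 i \sqrt{399}}}$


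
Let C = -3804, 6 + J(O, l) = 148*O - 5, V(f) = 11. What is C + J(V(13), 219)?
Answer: -2187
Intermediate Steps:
J(O, l) = -11 + 148*O (J(O, l) = -6 + (148*O - 5) = -6 + (-5 + 148*O) = -11 + 148*O)
C + J(V(13), 219) = -3804 + (-11 + 148*11) = -3804 + (-11 + 1628) = -3804 + 1617 = -2187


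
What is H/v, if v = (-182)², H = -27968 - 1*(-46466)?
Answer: 9249/16562 ≈ 0.55845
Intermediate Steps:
H = 18498 (H = -27968 + 46466 = 18498)
v = 33124
H/v = 18498/33124 = 18498*(1/33124) = 9249/16562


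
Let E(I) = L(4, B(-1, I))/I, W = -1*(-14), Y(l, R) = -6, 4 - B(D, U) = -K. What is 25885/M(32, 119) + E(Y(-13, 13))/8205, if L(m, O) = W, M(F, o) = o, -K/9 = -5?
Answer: 637158442/2929185 ≈ 217.52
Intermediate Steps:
K = 45 (K = -9*(-5) = 45)
B(D, U) = 49 (B(D, U) = 4 - (-1)*45 = 4 - 1*(-45) = 4 + 45 = 49)
W = 14
L(m, O) = 14
E(I) = 14/I
25885/M(32, 119) + E(Y(-13, 13))/8205 = 25885/119 + (14/(-6))/8205 = 25885*(1/119) + (14*(-⅙))*(1/8205) = 25885/119 - 7/3*1/8205 = 25885/119 - 7/24615 = 637158442/2929185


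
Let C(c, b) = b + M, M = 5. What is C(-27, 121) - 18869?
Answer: -18743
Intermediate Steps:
C(c, b) = 5 + b (C(c, b) = b + 5 = 5 + b)
C(-27, 121) - 18869 = (5 + 121) - 18869 = 126 - 18869 = -18743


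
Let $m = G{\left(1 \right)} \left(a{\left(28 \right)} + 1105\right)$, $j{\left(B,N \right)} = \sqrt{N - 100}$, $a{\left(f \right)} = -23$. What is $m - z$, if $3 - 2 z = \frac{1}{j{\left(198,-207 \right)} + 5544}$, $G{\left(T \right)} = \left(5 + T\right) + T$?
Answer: $\frac{465500405779}{61472486} - \frac{i \sqrt{307}}{61472486} \approx 7572.5 - 2.8503 \cdot 10^{-7} i$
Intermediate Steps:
$G{\left(T \right)} = 5 + 2 T$
$j{\left(B,N \right)} = \sqrt{-100 + N}$
$z = \frac{3}{2} - \frac{1}{2 \left(5544 + i \sqrt{307}\right)}$ ($z = \frac{3}{2} - \frac{1}{2 \left(\sqrt{-100 - 207} + 5544\right)} = \frac{3}{2} - \frac{1}{2 \left(\sqrt{-307} + 5544\right)} = \frac{3}{2} - \frac{1}{2 \left(i \sqrt{307} + 5544\right)} = \frac{3}{2} - \frac{1}{2 \left(5544 + i \sqrt{307}\right)} \approx 1.4999 + 2.8503 \cdot 10^{-7} i$)
$m = 7574$ ($m = \left(5 + 2 \cdot 1\right) \left(-23 + 1105\right) = \left(5 + 2\right) 1082 = 7 \cdot 1082 = 7574$)
$m - z = 7574 - \left(\frac{92203185}{61472486} + \frac{i \sqrt{307}}{61472486}\right) = \frac{465500405779}{61472486} - \frac{i \sqrt{307}}{61472486}$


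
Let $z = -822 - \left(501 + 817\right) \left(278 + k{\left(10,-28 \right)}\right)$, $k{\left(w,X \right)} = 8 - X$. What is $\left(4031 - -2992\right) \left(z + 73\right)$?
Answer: $-2911742823$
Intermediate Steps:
$z = -414674$ ($z = -822 - \left(501 + 817\right) \left(278 + \left(8 - -28\right)\right) = -822 - 1318 \left(278 + \left(8 + 28\right)\right) = -822 - 1318 \left(278 + 36\right) = -822 - 1318 \cdot 314 = -822 - 413852 = -414674$)
$\left(4031 - -2992\right) \left(z + 73\right) = \left(4031 - -2992\right) \left(-414674 + 73\right) = \left(4031 + 2992\right) \left(-414601\right) = 7023 \left(-414601\right) = -2911742823$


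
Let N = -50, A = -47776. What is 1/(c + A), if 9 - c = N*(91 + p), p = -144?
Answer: -1/50417 ≈ -1.9835e-5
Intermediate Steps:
c = -2641 (c = 9 - (-50)*(91 - 144) = 9 - (-50)*(-53) = 9 - 1*2650 = 9 - 2650 = -2641)
1/(c + A) = 1/(-2641 - 47776) = 1/(-50417) = -1/50417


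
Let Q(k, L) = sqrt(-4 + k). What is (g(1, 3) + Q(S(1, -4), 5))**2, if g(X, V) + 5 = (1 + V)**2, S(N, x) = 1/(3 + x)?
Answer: (11 + I*sqrt(5))**2 ≈ 116.0 + 49.193*I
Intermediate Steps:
g(X, V) = -5 + (1 + V)**2
(g(1, 3) + Q(S(1, -4), 5))**2 = ((-5 + (1 + 3)**2) + sqrt(-4 + 1/(3 - 4)))**2 = ((-5 + 4**2) + sqrt(-4 + 1/(-1)))**2 = ((-5 + 16) + sqrt(-4 - 1))**2 = (11 + sqrt(-5))**2 = (11 + I*sqrt(5))**2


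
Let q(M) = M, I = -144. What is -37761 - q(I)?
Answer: -37617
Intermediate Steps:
-37761 - q(I) = -37761 - 1*(-144) = -37761 + 144 = -37617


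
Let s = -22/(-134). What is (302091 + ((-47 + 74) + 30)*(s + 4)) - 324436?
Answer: -1481212/67 ≈ -22108.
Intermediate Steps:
s = 11/67 (s = -22*(-1/134) = 11/67 ≈ 0.16418)
(302091 + ((-47 + 74) + 30)*(s + 4)) - 324436 = (302091 + ((-47 + 74) + 30)*(11/67 + 4)) - 324436 = (302091 + (27 + 30)*(279/67)) - 324436 = (302091 + 57*(279/67)) - 324436 = (302091 + 15903/67) - 324436 = 20256000/67 - 324436 = -1481212/67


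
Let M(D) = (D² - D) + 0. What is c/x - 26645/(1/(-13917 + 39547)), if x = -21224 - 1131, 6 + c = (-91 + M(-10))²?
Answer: -3053296645921/4471 ≈ -6.8291e+8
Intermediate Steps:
M(D) = D² - D
c = 355 (c = -6 + (-91 - 10*(-1 - 10))² = -6 + (-91 - 10*(-11))² = -6 + (-91 + 110)² = -6 + 19² = -6 + 361 = 355)
x = -22355
c/x - 26645/(1/(-13917 + 39547)) = 355/(-22355) - 26645/(1/(-13917 + 39547)) = 355*(-1/22355) - 26645/(1/25630) = -71/4471 - 26645/1/25630 = -71/4471 - 26645*25630 = -71/4471 - 682911350 = -3053296645921/4471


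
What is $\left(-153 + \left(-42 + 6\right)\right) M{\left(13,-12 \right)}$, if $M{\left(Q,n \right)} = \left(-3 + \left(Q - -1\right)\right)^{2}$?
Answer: $-22869$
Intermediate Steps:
$M{\left(Q,n \right)} = \left(-2 + Q\right)^{2}$ ($M{\left(Q,n \right)} = \left(-3 + \left(Q + 1\right)\right)^{2} = \left(-3 + \left(1 + Q\right)\right)^{2} = \left(-2 + Q\right)^{2}$)
$\left(-153 + \left(-42 + 6\right)\right) M{\left(13,-12 \right)} = \left(-153 + \left(-42 + 6\right)\right) \left(-2 + 13\right)^{2} = \left(-153 - 36\right) 11^{2} = \left(-189\right) 121 = -22869$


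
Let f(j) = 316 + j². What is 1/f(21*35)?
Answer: 1/540541 ≈ 1.8500e-6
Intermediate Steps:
1/f(21*35) = 1/(316 + (21*35)²) = 1/(316 + 735²) = 1/(316 + 540225) = 1/540541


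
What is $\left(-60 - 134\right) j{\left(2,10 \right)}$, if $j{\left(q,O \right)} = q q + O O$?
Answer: $-20176$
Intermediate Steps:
$j{\left(q,O \right)} = O^{2} + q^{2}$ ($j{\left(q,O \right)} = q^{2} + O^{2} = O^{2} + q^{2}$)
$\left(-60 - 134\right) j{\left(2,10 \right)} = \left(-60 - 134\right) \left(10^{2} + 2^{2}\right) = - 194 \left(100 + 4\right) = \left(-194\right) 104 = -20176$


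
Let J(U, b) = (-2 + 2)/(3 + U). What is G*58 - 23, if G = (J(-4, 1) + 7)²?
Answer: 2819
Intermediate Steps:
J(U, b) = 0 (J(U, b) = 0/(3 + U) = 0)
G = 49 (G = (0 + 7)² = 7² = 49)
G*58 - 23 = 49*58 - 23 = 2842 - 23 = 2819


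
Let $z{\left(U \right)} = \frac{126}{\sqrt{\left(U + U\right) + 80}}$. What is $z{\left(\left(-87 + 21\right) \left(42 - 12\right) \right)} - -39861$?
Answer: $39861 - \frac{63 i \sqrt{970}}{970} \approx 39861.0 - 2.0228 i$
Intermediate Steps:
$z{\left(U \right)} = \frac{126}{\sqrt{80 + 2 U}}$ ($z{\left(U \right)} = \frac{126}{\sqrt{2 U + 80}} = \frac{126}{\sqrt{80 + 2 U}}$)
$z{\left(\left(-87 + 21\right) \left(42 - 12\right) \right)} - -39861 = \frac{63 \sqrt{2}}{\sqrt{40 + \left(-87 + 21\right) \left(42 - 12\right)}} - -39861 = \frac{63 \sqrt{2}}{\sqrt{40 - 1980}} + 39861 = \frac{63 \sqrt{2}}{2 i \sqrt{485}} + 39861 = 63 \sqrt{2} \left(- \frac{i \sqrt{485}}{970}\right) + 39861 = - \frac{63 i \sqrt{970}}{970} + 39861 = 39861 - \frac{63 i \sqrt{970}}{970}$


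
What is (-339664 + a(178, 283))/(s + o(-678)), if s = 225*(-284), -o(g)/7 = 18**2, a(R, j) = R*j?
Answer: 48215/11028 ≈ 4.3721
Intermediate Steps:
o(g) = -2268 (o(g) = -7*18**2 = -7*324 = -2268)
s = -63900
(-339664 + a(178, 283))/(s + o(-678)) = (-339664 + 178*283)/(-63900 - 2268) = (-339664 + 50374)/(-66168) = -289290*(-1/66168) = 48215/11028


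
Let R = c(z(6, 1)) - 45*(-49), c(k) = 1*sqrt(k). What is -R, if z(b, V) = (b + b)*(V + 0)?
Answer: -2205 - 2*sqrt(3) ≈ -2208.5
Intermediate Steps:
z(b, V) = 2*V*b (z(b, V) = (2*b)*V = 2*V*b)
c(k) = sqrt(k)
R = 2205 + 2*sqrt(3) (R = sqrt(2*1*6) - 45*(-49) = sqrt(12) + 2205 = 2*sqrt(3) + 2205 = 2205 + 2*sqrt(3) ≈ 2208.5)
-R = -(2205 + 2*sqrt(3)) = -2205 - 2*sqrt(3)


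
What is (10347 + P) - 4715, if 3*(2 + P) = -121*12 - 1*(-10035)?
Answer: 8491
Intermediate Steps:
P = 2859 (P = -2 + (-121*12 - 1*(-10035))/3 = -2 + (-1452 + 10035)/3 = -2 + (⅓)*8583 = -2 + 2861 = 2859)
(10347 + P) - 4715 = (10347 + 2859) - 4715 = 13206 - 4715 = 8491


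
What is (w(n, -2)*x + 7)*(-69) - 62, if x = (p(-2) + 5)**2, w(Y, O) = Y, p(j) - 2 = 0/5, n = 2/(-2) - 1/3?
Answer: 3963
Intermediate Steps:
n = -4/3 (n = 2*(-1/2) - 1*1/3 = -1 - 1/3 = -4/3 ≈ -1.3333)
p(j) = 2 (p(j) = 2 + 0/5 = 2 + 0*(1/5) = 2 + 0 = 2)
x = 49 (x = (2 + 5)**2 = 7**2 = 49)
(w(n, -2)*x + 7)*(-69) - 62 = (-4/3*49 + 7)*(-69) - 62 = (-196/3 + 7)*(-69) - 62 = -175/3*(-69) - 62 = 4025 - 62 = 3963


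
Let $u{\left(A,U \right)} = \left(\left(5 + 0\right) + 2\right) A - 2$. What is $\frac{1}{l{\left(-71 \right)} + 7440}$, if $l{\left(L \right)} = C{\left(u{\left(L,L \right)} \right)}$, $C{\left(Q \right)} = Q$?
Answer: $\frac{1}{6941} \approx 0.00014407$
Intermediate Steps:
$u{\left(A,U \right)} = -2 + 7 A$ ($u{\left(A,U \right)} = \left(5 + 2\right) A - 2 = 7 A - 2 = -2 + 7 A$)
$l{\left(L \right)} = -2 + 7 L$
$\frac{1}{l{\left(-71 \right)} + 7440} = \frac{1}{\left(-2 + 7 \left(-71\right)\right) + 7440} = \frac{1}{\left(-2 - 497\right) + 7440} = \frac{1}{-499 + 7440} = \frac{1}{6941}$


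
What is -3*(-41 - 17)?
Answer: 174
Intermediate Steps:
-3*(-41 - 17) = -3*(-58) = 174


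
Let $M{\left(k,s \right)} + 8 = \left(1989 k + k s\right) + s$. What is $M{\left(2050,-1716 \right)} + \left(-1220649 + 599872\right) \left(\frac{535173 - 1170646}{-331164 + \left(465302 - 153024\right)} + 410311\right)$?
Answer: $- \frac{4810867825317327}{18886} \approx -2.5473 \cdot 10^{11}$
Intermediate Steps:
$M{\left(k,s \right)} = -8 + s + 1989 k + k s$ ($M{\left(k,s \right)} = -8 + \left(\left(1989 k + k s\right) + s\right) = -8 + \left(s + 1989 k + k s\right) = -8 + s + 1989 k + k s$)
$M{\left(2050,-1716 \right)} + \left(-1220649 + 599872\right) \left(\frac{535173 - 1170646}{-331164 + \left(465302 - 153024\right)} + 410311\right) = \left(-8 - 1716 + 1989 \cdot 2050 + 2050 \left(-1716\right)\right) + \left(-1220649 + 599872\right) \left(\frac{535173 - 1170646}{-331164 + \left(465302 - 153024\right)} + 410311\right) = \left(-8 - 1716 + 4077450 - 3517800\right) - 620777 \left(- \frac{635473}{-331164 + 312278} + 410311\right) = 557926 - 620777 \left(- \frac{635473}{-18886} + 410311\right) = 557926 - 620777 \left(\left(-635473\right) \left(- \frac{1}{18886}\right) + 410311\right) = 557926 - 620777 \left(\frac{635473}{18886} + 410311\right) = 557926 - \frac{4810878362307763}{18886} = - \frac{4810867825317327}{18886}$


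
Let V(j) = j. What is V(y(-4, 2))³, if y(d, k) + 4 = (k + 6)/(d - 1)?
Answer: -21952/125 ≈ -175.62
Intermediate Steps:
y(d, k) = -4 + (6 + k)/(-1 + d) (y(d, k) = -4 + (k + 6)/(d - 1) = -4 + (6 + k)/(-1 + d))
V(y(-4, 2))³ = ((10 + 2 - 4*(-4))/(-1 - 4))³ = ((10 + 2 + 16)/(-5))³ = (-⅕*28)³ = (-28/5)³ = -21952/125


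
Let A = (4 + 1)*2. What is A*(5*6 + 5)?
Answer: 350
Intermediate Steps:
A = 10 (A = 5*2 = 10)
A*(5*6 + 5) = 10*(5*6 + 5) = 10*(30 + 5) = 10*35 = 350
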